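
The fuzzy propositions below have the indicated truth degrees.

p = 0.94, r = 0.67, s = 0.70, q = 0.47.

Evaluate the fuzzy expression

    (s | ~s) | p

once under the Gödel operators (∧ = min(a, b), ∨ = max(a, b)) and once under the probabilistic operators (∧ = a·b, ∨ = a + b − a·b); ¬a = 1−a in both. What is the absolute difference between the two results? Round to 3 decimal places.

0.047

Under Gödel:
  ~s = 1 − 0.70 = 0.30
  s | ~s = max(a, b) on (0.70, 0.30) = 0.70
  (s | ~s) | p = max(a, b) on (0.70, 0.94) = 0.94
  → value = 0.9400
Under probabilistic:
  ~s = 1 − 0.7000 = 0.3000
  s | ~s = a + b − a·b on (0.7000, 0.3000) = 0.7900
  (s | ~s) | p = a + b − a·b on (0.7900, 0.9400) = 0.9874
  → value = 0.9874
|0.9400 − 0.9874| = 0.047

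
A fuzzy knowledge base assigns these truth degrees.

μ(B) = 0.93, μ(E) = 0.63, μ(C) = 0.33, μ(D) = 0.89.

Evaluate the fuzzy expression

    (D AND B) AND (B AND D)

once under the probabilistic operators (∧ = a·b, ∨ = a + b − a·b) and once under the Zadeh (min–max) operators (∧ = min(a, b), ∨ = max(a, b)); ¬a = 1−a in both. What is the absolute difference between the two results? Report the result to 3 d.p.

0.205

Under probabilistic:
  D AND B = a·b on (0.8900, 0.9300) = 0.8277
  B AND D = a·b on (0.9300, 0.8900) = 0.8277
  (D AND B) AND (B AND D) = a·b on (0.8277, 0.8277) = 0.6851
  → value = 0.6851
Under Zadeh (min–max):
  D AND B = min(a, b) on (0.89, 0.93) = 0.89
  B AND D = min(a, b) on (0.93, 0.89) = 0.89
  (D AND B) AND (B AND D) = min(a, b) on (0.89, 0.89) = 0.89
  → value = 0.8900
|0.6851 − 0.8900| = 0.205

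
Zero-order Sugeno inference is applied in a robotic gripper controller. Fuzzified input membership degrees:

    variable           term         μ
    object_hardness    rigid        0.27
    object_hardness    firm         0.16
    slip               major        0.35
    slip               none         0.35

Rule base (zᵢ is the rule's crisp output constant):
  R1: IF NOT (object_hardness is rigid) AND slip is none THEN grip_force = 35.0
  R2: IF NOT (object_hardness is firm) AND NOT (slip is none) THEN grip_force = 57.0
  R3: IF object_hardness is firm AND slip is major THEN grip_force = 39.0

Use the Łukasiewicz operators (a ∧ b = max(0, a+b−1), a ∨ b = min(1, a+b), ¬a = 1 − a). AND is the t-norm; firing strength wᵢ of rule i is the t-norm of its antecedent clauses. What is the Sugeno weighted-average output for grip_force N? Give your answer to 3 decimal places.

53.912

R1 (z=35.0): ¬rigid=1−0.27=0.73, none=0.35; AND[max(0, a+b−1)] → w = 0.08
R2 (z=57.0): ¬firm=1−0.16=0.84, ¬none=1−0.35=0.65; AND[max(0, a+b−1)] → w = 0.49
R3 (z=39.0): firm=0.16, major=0.35; AND[max(0, a+b−1)] → w = 0.00
Weighted average = (0.08·35.0 + 0.49·57.0 + 0.00·39.0) / (0.08 + 0.49 + 0.00)
  = 30.7300 / 0.5700 = 53.912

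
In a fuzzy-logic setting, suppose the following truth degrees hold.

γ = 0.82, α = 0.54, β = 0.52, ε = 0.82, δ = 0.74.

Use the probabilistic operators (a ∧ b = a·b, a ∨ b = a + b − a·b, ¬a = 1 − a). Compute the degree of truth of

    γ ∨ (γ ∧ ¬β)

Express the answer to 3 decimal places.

0.891

¬β = 1 − 0.5200 = 0.4800
γ ∧ ¬β = a·b on (0.8200, 0.4800) = 0.3936
γ ∨ (γ ∧ ¬β) = a + b − a·b on (0.8200, 0.3936) = 0.8908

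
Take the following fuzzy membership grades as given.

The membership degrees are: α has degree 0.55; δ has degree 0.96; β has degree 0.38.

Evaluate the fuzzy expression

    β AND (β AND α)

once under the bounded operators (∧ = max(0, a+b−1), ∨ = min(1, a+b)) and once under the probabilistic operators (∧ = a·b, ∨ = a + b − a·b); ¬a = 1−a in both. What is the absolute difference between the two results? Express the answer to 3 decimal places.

Under bounded:
  β AND α = max(0, a+b−1) on (0.38, 0.55) = 0.00
  β AND (β AND α) = max(0, a+b−1) on (0.38, 0.00) = 0.00
  → value = 0.0000
Under probabilistic:
  β AND α = a·b on (0.3800, 0.5500) = 0.2090
  β AND (β AND α) = a·b on (0.3800, 0.2090) = 0.0794
  → value = 0.0794
|0.0000 − 0.0794| = 0.079

0.079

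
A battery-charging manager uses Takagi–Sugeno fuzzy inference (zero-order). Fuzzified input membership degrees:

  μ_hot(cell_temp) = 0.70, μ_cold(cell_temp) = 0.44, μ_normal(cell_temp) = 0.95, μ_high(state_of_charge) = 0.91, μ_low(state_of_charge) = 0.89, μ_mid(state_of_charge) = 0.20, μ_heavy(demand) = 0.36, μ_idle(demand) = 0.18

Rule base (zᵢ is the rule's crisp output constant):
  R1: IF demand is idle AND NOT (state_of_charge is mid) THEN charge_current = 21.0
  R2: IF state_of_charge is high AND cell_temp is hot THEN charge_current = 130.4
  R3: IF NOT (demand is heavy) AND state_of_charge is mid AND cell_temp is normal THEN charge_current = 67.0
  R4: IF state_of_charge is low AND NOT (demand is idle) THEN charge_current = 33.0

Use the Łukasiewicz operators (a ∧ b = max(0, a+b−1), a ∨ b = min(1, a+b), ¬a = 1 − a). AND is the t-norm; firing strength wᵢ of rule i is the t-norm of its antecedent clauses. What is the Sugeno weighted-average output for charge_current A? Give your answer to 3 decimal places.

78.011

R1 (z=21.0): idle=0.18, ¬mid=1−0.20=0.80; AND[max(0, a+b−1)] → w = 0.00
R2 (z=130.4): high=0.91, hot=0.70; AND[max(0, a+b−1)] → w = 0.61
R3 (z=67.0): ¬heavy=1−0.36=0.64, mid=0.20, normal=0.95; AND[max(0, a+b−1)] → w = 0.00
R4 (z=33.0): low=0.89, ¬idle=1−0.18=0.82; AND[max(0, a+b−1)] → w = 0.71
Weighted average = (0.00·21.0 + 0.61·130.4 + 0.00·67.0 + 0.71·33.0) / (0.00 + 0.61 + 0.00 + 0.71)
  = 102.9740 / 1.3200 = 78.011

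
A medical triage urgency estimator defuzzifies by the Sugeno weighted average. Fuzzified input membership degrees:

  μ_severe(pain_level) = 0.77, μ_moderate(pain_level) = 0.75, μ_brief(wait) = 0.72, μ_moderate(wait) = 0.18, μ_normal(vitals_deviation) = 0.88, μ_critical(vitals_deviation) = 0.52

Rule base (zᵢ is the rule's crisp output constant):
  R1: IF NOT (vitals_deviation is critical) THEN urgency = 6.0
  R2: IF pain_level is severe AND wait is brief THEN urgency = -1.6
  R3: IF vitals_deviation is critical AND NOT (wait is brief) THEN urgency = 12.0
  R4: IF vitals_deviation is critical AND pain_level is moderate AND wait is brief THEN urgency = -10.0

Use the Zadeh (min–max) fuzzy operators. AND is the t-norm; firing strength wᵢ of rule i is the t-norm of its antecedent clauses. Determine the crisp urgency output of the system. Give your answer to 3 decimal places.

-0.056

R1 (z=6.0): ¬critical=1−0.52=0.48 → w = 0.48
R2 (z=-1.6): severe=0.77, brief=0.72; AND[min(a, b)] → w = 0.72
R3 (z=12.0): critical=0.52, ¬brief=1−0.72=0.28; AND[min(a, b)] → w = 0.28
R4 (z=-10.0): critical=0.52, moderate=0.75, brief=0.72; AND[min(a, b)] → w = 0.52
Weighted average = (0.48·6.0 + 0.72·-1.6 + 0.28·12.0 + 0.52·-10.0) / (0.48 + 0.72 + 0.28 + 0.52)
  = -0.1120 / 2.0000 = -0.056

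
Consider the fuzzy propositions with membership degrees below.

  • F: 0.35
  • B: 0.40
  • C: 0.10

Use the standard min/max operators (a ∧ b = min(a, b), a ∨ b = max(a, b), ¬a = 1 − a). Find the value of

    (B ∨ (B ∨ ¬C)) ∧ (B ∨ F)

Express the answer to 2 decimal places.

¬C = 1 − 0.10 = 0.90
B ∨ ¬C = max(a, b) on (0.40, 0.90) = 0.90
B ∨ (B ∨ ¬C) = max(a, b) on (0.40, 0.90) = 0.90
B ∨ F = max(a, b) on (0.40, 0.35) = 0.40
(B ∨ (B ∨ ¬C)) ∧ (B ∨ F) = min(a, b) on (0.90, 0.40) = 0.40

0.40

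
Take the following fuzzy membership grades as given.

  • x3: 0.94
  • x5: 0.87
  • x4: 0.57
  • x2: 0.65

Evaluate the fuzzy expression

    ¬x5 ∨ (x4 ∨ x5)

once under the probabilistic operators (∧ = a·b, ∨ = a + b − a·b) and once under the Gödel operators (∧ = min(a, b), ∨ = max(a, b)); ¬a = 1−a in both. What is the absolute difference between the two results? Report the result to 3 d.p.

Under probabilistic:
  ¬x5 = 1 − 0.8700 = 0.1300
  x4 ∨ x5 = a + b − a·b on (0.5700, 0.8700) = 0.9441
  ¬x5 ∨ (x4 ∨ x5) = a + b − a·b on (0.1300, 0.9441) = 0.9514
  → value = 0.9514
Under Gödel:
  ¬x5 = 1 − 0.87 = 0.13
  x4 ∨ x5 = max(a, b) on (0.57, 0.87) = 0.87
  ¬x5 ∨ (x4 ∨ x5) = max(a, b) on (0.13, 0.87) = 0.87
  → value = 0.8700
|0.9514 − 0.8700| = 0.081

0.081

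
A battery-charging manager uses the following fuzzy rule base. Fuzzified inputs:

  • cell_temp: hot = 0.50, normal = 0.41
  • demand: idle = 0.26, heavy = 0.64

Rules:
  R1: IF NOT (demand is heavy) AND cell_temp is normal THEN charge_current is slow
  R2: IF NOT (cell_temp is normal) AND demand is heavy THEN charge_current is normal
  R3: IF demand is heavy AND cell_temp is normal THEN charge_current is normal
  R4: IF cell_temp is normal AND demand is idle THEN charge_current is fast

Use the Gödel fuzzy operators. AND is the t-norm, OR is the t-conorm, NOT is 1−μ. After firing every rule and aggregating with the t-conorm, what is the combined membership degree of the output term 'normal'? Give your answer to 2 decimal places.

0.59

R1: ¬heavy=1−0.64=0.36, normal=0.41; AND[min(a, b)] → w = 0.36
R2: ¬normal=1−0.41=0.59, heavy=0.64; AND[min(a, b)] → w = 0.59
R3: heavy=0.64, normal=0.41; AND[min(a, b)] → w = 0.41
R4: normal=0.41, idle=0.26; AND[min(a, b)] → w = 0.26
Rules with consequent 'normal': {R2, R3} → strengths 0.59, 0.41
Aggregate via t-conorm [max(a, b)]: 0.59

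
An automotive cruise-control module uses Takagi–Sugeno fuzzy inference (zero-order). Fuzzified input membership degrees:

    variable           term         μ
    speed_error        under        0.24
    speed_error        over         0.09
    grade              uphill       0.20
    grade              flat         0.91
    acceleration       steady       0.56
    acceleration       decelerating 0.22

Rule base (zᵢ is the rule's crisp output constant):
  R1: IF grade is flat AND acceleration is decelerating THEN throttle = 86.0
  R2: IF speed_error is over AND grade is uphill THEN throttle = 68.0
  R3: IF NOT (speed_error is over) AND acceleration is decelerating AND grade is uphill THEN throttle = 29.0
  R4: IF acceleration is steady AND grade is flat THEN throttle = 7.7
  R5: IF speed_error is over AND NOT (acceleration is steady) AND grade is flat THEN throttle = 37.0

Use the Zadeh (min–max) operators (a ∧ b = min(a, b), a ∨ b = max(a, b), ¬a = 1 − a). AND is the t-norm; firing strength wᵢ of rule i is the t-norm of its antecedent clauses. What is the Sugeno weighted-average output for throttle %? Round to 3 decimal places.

R1 (z=86.0): flat=0.91, decelerating=0.22; AND[min(a, b)] → w = 0.22
R2 (z=68.0): over=0.09, uphill=0.20; AND[min(a, b)] → w = 0.09
R3 (z=29.0): ¬over=1−0.09=0.91, decelerating=0.22, uphill=0.20; AND[min(a, b)] → w = 0.20
R4 (z=7.7): steady=0.56, flat=0.91; AND[min(a, b)] → w = 0.56
R5 (z=37.0): over=0.09, ¬steady=1−0.56=0.44, flat=0.91; AND[min(a, b)] → w = 0.09
Weighted average = (0.22·86.0 + 0.09·68.0 + 0.20·29.0 + 0.56·7.7 + 0.09·37.0) / (0.22 + 0.09 + 0.20 + 0.56 + 0.09)
  = 38.4820 / 1.1600 = 33.174

33.174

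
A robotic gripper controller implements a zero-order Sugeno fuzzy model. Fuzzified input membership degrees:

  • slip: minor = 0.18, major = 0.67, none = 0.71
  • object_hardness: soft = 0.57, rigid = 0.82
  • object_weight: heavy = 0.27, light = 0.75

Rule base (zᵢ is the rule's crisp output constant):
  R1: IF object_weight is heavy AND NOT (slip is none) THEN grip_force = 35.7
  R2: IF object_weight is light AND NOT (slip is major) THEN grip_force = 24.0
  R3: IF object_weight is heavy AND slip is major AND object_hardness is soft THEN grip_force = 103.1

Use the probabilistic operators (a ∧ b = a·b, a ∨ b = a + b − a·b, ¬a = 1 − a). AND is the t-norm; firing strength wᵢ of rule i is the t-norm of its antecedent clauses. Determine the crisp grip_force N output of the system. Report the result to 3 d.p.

R1 (z=35.7): heavy=0.27, ¬none=1−0.71=0.29; AND[a·b] → w = 0.0783
R2 (z=24.0): light=0.75, ¬major=1−0.67=0.33; AND[a·b] → w = 0.2475
R3 (z=103.1): heavy=0.27, major=0.67, soft=0.57; AND[a·b] → w = 0.1031
Weighted average = (0.0783·35.7 + 0.2475·24.0 + 0.1031·103.1) / (0.0783 + 0.2475 + 0.1031)
  = 19.3663 / 0.4289 = 45.152

45.152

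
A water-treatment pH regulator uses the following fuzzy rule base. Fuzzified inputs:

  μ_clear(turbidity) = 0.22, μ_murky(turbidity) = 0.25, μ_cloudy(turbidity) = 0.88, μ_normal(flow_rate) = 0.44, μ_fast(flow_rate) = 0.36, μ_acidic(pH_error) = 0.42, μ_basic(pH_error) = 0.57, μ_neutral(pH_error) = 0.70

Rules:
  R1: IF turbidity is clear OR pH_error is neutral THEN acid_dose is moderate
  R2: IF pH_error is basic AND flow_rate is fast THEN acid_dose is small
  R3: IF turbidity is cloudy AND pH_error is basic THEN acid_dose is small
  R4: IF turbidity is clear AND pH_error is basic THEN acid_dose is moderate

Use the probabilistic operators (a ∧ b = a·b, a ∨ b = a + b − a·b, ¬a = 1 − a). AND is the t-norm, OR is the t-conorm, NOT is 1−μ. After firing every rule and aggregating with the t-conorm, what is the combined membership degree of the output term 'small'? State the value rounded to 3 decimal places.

0.604

R1: clear=0.22, neutral=0.70; OR[a + b − a·b] → w = 0.7660
R2: basic=0.57, fast=0.36; AND[a·b] → w = 0.2052
R3: cloudy=0.88, basic=0.57; AND[a·b] → w = 0.5016
R4: clear=0.22, basic=0.57; AND[a·b] → w = 0.1254
Rules with consequent 'small': {R2, R3} → strengths 0.2052, 0.5016
Aggregate via t-conorm [a + b − a·b]: 0.6039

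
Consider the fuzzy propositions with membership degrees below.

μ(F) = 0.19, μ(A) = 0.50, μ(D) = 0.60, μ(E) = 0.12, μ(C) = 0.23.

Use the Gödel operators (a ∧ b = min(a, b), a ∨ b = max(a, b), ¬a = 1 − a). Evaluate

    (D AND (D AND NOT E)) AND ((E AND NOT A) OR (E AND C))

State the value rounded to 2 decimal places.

0.12

NOT E = 1 − 0.12 = 0.88
D AND NOT E = min(a, b) on (0.60, 0.88) = 0.60
D AND (D AND NOT E) = min(a, b) on (0.60, 0.60) = 0.60
NOT A = 1 − 0.50 = 0.50
E AND NOT A = min(a, b) on (0.12, 0.50) = 0.12
E AND C = min(a, b) on (0.12, 0.23) = 0.12
(E AND NOT A) OR (E AND C) = max(a, b) on (0.12, 0.12) = 0.12
(D AND (D AND NOT E)) AND ((E AND NOT A) OR (E AND C)) = min(a, b) on (0.60, 0.12) = 0.12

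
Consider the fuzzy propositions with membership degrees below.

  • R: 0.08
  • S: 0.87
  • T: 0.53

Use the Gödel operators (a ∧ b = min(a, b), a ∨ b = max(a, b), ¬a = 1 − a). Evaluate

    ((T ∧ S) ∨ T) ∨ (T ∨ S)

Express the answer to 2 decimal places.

0.87

T ∧ S = min(a, b) on (0.53, 0.87) = 0.53
(T ∧ S) ∨ T = max(a, b) on (0.53, 0.53) = 0.53
T ∨ S = max(a, b) on (0.53, 0.87) = 0.87
((T ∧ S) ∨ T) ∨ (T ∨ S) = max(a, b) on (0.53, 0.87) = 0.87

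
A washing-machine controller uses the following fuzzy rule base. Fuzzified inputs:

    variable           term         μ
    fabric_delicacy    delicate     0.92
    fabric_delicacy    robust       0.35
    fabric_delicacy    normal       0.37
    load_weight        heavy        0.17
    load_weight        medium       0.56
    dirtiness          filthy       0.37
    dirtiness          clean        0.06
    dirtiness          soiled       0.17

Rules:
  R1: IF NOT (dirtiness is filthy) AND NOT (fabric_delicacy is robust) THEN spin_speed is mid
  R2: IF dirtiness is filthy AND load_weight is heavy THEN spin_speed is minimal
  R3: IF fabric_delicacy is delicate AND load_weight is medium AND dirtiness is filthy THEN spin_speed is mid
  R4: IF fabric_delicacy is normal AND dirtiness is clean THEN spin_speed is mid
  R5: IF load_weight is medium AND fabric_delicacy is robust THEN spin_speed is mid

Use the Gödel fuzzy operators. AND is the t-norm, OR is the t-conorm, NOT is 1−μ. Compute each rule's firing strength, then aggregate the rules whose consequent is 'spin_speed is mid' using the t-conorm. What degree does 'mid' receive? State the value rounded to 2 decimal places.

0.63

R1: ¬filthy=1−0.37=0.63, ¬robust=1−0.35=0.65; AND[min(a, b)] → w = 0.63
R2: filthy=0.37, heavy=0.17; AND[min(a, b)] → w = 0.17
R3: delicate=0.92, medium=0.56, filthy=0.37; AND[min(a, b)] → w = 0.37
R4: normal=0.37, clean=0.06; AND[min(a, b)] → w = 0.06
R5: medium=0.56, robust=0.35; AND[min(a, b)] → w = 0.35
Rules with consequent 'mid': {R1, R3, R4, R5} → strengths 0.63, 0.37, 0.06, 0.35
Aggregate via t-conorm [max(a, b)]: 0.63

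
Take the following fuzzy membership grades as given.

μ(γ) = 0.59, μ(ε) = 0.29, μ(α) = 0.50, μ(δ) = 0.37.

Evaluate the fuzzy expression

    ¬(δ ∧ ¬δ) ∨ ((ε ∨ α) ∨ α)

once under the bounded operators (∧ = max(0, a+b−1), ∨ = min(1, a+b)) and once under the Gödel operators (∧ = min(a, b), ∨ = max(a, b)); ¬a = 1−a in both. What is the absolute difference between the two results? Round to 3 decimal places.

0.370

Under bounded:
  ¬δ = 1 − 0.37 = 0.63
  δ ∧ ¬δ = max(0, a+b−1) on (0.37, 0.63) = 0.00
  ¬(δ ∧ ¬δ) = 1 − 0.00 = 1.00
  ε ∨ α = min(1, a+b) on (0.29, 0.50) = 0.79
  (ε ∨ α) ∨ α = min(1, a+b) on (0.79, 0.50) = 1.00
  ¬(δ ∧ ¬δ) ∨ ((ε ∨ α) ∨ α) = min(1, a+b) on (1.00, 1.00) = 1.00
  → value = 1.0000
Under Gödel:
  ¬δ = 1 − 0.37 = 0.63
  δ ∧ ¬δ = min(a, b) on (0.37, 0.63) = 0.37
  ¬(δ ∧ ¬δ) = 1 − 0.37 = 0.63
  ε ∨ α = max(a, b) on (0.29, 0.50) = 0.50
  (ε ∨ α) ∨ α = max(a, b) on (0.50, 0.50) = 0.50
  ¬(δ ∧ ¬δ) ∨ ((ε ∨ α) ∨ α) = max(a, b) on (0.63, 0.50) = 0.63
  → value = 0.6300
|1.0000 − 0.6300| = 0.370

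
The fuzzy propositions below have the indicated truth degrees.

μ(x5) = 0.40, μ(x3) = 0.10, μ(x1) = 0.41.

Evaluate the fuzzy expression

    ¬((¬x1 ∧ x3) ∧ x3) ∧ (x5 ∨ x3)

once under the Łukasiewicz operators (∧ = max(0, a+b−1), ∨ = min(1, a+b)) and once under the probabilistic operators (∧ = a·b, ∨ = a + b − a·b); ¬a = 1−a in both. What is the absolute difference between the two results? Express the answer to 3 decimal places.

Under Łukasiewicz:
  ¬x1 = 1 − 0.41 = 0.59
  ¬x1 ∧ x3 = max(0, a+b−1) on (0.59, 0.10) = 0.00
  (¬x1 ∧ x3) ∧ x3 = max(0, a+b−1) on (0.00, 0.10) = 0.00
  ¬((¬x1 ∧ x3) ∧ x3) = 1 − 0.00 = 1.00
  x5 ∨ x3 = min(1, a+b) on (0.40, 0.10) = 0.50
  ¬((¬x1 ∧ x3) ∧ x3) ∧ (x5 ∨ x3) = max(0, a+b−1) on (1.00, 0.50) = 0.50
  → value = 0.5000
Under probabilistic:
  ¬x1 = 1 − 0.4100 = 0.5900
  ¬x1 ∧ x3 = a·b on (0.5900, 0.1000) = 0.0590
  (¬x1 ∧ x3) ∧ x3 = a·b on (0.0590, 0.1000) = 0.0059
  ¬((¬x1 ∧ x3) ∧ x3) = 1 − 0.0059 = 0.9941
  x5 ∨ x3 = a + b − a·b on (0.4000, 0.1000) = 0.4600
  ¬((¬x1 ∧ x3) ∧ x3) ∧ (x5 ∨ x3) = a·b on (0.9941, 0.4600) = 0.4573
  → value = 0.4573
|0.5000 − 0.4573| = 0.043

0.043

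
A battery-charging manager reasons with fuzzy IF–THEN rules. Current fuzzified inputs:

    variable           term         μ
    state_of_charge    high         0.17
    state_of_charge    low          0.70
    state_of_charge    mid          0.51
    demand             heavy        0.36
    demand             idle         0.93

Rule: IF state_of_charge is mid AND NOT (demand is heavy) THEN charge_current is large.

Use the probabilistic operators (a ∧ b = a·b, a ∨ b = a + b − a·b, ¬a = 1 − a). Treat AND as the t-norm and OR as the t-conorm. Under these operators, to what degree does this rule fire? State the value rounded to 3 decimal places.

0.326

firing strength: mid=0.51, ¬heavy=1−0.36=0.64; AND[a·b] → w = 0.3264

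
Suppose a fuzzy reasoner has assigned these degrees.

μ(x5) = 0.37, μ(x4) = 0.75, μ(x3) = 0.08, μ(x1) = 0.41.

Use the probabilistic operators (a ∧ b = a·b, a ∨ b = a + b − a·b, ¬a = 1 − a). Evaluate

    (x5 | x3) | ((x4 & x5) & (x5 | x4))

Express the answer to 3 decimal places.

0.556

x5 | x3 = a + b − a·b on (0.3700, 0.0800) = 0.4204
x4 & x5 = a·b on (0.7500, 0.3700) = 0.2775
x5 | x4 = a + b − a·b on (0.3700, 0.7500) = 0.8425
(x4 & x5) & (x5 | x4) = a·b on (0.2775, 0.8425) = 0.2338
(x5 | x3) | ((x4 & x5) & (x5 | x4)) = a + b − a·b on (0.4204, 0.2338) = 0.5559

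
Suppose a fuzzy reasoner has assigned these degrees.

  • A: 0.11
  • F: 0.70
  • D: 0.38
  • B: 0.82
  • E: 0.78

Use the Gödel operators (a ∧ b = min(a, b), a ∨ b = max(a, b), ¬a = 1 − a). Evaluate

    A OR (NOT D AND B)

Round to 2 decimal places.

NOT D = 1 − 0.38 = 0.62
NOT D AND B = min(a, b) on (0.62, 0.82) = 0.62
A OR (NOT D AND B) = max(a, b) on (0.11, 0.62) = 0.62

0.62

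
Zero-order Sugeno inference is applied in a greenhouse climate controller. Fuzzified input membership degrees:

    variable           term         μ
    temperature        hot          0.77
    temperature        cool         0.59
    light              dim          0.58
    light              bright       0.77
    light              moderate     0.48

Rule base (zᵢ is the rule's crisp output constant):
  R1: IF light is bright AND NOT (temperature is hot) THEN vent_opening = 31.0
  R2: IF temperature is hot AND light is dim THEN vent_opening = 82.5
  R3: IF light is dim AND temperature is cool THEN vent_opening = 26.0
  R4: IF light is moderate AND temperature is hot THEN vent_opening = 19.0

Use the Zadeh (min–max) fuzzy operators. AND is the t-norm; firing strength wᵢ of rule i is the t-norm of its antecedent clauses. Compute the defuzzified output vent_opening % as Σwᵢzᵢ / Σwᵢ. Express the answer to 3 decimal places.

R1 (z=31.0): bright=0.77, ¬hot=1−0.77=0.23; AND[min(a, b)] → w = 0.23
R2 (z=82.5): hot=0.77, dim=0.58; AND[min(a, b)] → w = 0.58
R3 (z=26.0): dim=0.58, cool=0.59; AND[min(a, b)] → w = 0.58
R4 (z=19.0): moderate=0.48, hot=0.77; AND[min(a, b)] → w = 0.48
Weighted average = (0.23·31.0 + 0.58·82.5 + 0.58·26.0 + 0.48·19.0) / (0.23 + 0.58 + 0.58 + 0.48)
  = 79.1800 / 1.8700 = 42.342

42.342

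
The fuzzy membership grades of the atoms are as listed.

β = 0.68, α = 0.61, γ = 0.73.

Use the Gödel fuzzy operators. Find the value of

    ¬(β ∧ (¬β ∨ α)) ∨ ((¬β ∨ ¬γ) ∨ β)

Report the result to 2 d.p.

¬β = 1 − 0.68 = 0.32
¬β ∨ α = max(a, b) on (0.32, 0.61) = 0.61
β ∧ (¬β ∨ α) = min(a, b) on (0.68, 0.61) = 0.61
¬(β ∧ (¬β ∨ α)) = 1 − 0.61 = 0.39
¬β = 1 − 0.68 = 0.32
¬γ = 1 − 0.73 = 0.27
¬β ∨ ¬γ = max(a, b) on (0.32, 0.27) = 0.32
(¬β ∨ ¬γ) ∨ β = max(a, b) on (0.32, 0.68) = 0.68
¬(β ∧ (¬β ∨ α)) ∨ ((¬β ∨ ¬γ) ∨ β) = max(a, b) on (0.39, 0.68) = 0.68

0.68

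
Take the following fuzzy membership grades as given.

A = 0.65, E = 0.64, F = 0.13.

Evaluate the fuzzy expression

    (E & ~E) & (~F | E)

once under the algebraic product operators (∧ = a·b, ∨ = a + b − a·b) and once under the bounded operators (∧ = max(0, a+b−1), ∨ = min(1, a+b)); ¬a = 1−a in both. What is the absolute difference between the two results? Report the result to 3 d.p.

0.220

Under algebraic product:
  ~E = 1 − 0.6400 = 0.3600
  E & ~E = a·b on (0.6400, 0.3600) = 0.2304
  ~F = 1 − 0.1300 = 0.8700
  ~F | E = a + b − a·b on (0.8700, 0.6400) = 0.9532
  (E & ~E) & (~F | E) = a·b on (0.2304, 0.9532) = 0.2196
  → value = 0.2196
Under bounded:
  ~E = 1 − 0.64 = 0.36
  E & ~E = max(0, a+b−1) on (0.64, 0.36) = 0.00
  ~F = 1 − 0.13 = 0.87
  ~F | E = min(1, a+b) on (0.87, 0.64) = 1.00
  (E & ~E) & (~F | E) = max(0, a+b−1) on (0.00, 1.00) = 0.00
  → value = 0.0000
|0.2196 − 0.0000| = 0.220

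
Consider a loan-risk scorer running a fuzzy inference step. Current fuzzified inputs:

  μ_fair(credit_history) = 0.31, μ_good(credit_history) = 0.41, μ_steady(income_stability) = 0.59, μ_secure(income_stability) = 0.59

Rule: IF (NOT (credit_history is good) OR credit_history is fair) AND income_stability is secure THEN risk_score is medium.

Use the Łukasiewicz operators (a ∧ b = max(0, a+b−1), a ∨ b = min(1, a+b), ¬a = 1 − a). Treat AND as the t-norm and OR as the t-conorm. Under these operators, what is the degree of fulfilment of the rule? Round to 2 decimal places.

firing strength: (¬good=1−0.41=0.59 OR fair=0.31) = 0.90; AND[max(0, a+b−1)] with secure=0.59 → w = 0.49

0.49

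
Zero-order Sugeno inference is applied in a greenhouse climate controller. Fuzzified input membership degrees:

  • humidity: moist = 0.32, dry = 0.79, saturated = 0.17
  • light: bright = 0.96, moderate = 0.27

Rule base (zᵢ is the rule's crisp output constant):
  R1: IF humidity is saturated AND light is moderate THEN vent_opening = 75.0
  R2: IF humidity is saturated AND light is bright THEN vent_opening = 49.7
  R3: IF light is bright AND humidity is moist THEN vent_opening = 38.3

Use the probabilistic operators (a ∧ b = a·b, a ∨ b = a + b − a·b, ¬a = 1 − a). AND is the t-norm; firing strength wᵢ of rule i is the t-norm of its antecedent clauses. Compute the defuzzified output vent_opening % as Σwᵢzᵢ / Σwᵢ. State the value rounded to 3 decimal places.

R1 (z=75.0): saturated=0.17, moderate=0.27; AND[a·b] → w = 0.0459
R2 (z=49.7): saturated=0.17, bright=0.96; AND[a·b] → w = 0.1632
R3 (z=38.3): bright=0.96, moist=0.32; AND[a·b] → w = 0.3072
Weighted average = (0.0459·75.0 + 0.1632·49.7 + 0.3072·38.3) / (0.0459 + 0.1632 + 0.3072)
  = 23.3193 / 0.5163 = 45.166

45.166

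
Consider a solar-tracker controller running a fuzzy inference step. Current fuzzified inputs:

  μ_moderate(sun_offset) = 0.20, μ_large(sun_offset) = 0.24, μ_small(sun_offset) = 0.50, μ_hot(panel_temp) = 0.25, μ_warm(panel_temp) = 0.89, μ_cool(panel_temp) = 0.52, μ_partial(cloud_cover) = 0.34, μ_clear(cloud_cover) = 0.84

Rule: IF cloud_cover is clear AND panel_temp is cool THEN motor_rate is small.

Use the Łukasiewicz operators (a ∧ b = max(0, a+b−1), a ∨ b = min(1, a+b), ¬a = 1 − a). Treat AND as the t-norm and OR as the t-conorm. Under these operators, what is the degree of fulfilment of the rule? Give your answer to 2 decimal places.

0.36

firing strength: clear=0.84, cool=0.52; AND[max(0, a+b−1)] → w = 0.36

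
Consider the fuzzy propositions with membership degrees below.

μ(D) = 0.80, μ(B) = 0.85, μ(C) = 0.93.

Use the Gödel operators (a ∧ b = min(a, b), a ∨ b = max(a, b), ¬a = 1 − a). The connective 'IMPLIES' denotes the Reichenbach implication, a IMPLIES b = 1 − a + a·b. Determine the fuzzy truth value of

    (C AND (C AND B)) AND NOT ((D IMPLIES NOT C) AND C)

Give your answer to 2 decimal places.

C AND B = min(a, b) on (0.93, 0.85) = 0.85
C AND (C AND B) = min(a, b) on (0.93, 0.85) = 0.85
NOT C = 1 − 0.93 = 0.07
D IMPLIES NOT C  [Reichenbach: 1 − a + a·b] with a=0.80, b=0.07 → 0.26
(D IMPLIES NOT C) AND C = min(a, b) on (0.26, 0.93) = 0.26
NOT ((D IMPLIES NOT C) AND C) = 1 − 0.26 = 0.74
(C AND (C AND B)) AND NOT ((D IMPLIES NOT C) AND C) = min(a, b) on (0.85, 0.74) = 0.74

0.74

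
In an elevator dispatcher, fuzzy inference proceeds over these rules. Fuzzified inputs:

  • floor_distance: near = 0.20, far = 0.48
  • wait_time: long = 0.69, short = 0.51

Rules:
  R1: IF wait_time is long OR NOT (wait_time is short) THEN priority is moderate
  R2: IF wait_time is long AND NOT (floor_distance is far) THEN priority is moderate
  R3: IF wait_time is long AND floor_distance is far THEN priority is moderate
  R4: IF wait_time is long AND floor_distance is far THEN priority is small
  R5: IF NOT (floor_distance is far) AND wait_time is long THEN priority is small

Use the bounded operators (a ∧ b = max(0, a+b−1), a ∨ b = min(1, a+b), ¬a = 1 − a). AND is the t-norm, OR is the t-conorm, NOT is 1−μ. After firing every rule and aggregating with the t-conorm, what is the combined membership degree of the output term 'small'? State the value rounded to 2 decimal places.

0.38

R1: long=0.69, ¬short=1−0.51=0.49; OR[min(1, a+b)] → w = 1.00
R2: long=0.69, ¬far=1−0.48=0.52; AND[max(0, a+b−1)] → w = 0.21
R3: long=0.69, far=0.48; AND[max(0, a+b−1)] → w = 0.17
R4: long=0.69, far=0.48; AND[max(0, a+b−1)] → w = 0.17
R5: ¬far=1−0.48=0.52, long=0.69; AND[max(0, a+b−1)] → w = 0.21
Rules with consequent 'small': {R4, R5} → strengths 0.17, 0.21
Aggregate via t-conorm [min(1, a+b)]: 0.38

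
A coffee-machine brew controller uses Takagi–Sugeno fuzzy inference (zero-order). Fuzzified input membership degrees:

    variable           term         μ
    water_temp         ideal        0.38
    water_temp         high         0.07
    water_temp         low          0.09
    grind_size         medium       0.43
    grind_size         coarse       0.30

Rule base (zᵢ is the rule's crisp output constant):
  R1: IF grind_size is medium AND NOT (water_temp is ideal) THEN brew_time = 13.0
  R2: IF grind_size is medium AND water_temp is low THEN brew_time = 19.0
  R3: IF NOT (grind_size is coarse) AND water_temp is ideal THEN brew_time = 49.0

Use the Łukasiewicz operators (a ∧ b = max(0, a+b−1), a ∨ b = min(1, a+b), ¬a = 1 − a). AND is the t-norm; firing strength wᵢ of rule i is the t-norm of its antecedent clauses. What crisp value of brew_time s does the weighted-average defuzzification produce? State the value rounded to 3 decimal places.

35.154

R1 (z=13.0): medium=0.43, ¬ideal=1−0.38=0.62; AND[max(0, a+b−1)] → w = 0.05
R2 (z=19.0): medium=0.43, low=0.09; AND[max(0, a+b−1)] → w = 0.00
R3 (z=49.0): ¬coarse=1−0.30=0.70, ideal=0.38; AND[max(0, a+b−1)] → w = 0.08
Weighted average = (0.05·13.0 + 0.00·19.0 + 0.08·49.0) / (0.05 + 0.00 + 0.08)
  = 4.5700 / 0.1300 = 35.154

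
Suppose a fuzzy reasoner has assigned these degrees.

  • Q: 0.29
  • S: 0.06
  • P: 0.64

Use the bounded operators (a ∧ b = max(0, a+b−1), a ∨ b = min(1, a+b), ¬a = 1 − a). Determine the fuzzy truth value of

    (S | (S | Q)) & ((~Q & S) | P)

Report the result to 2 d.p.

S | Q = min(1, a+b) on (0.06, 0.29) = 0.35
S | (S | Q) = min(1, a+b) on (0.06, 0.35) = 0.41
~Q = 1 − 0.29 = 0.71
~Q & S = max(0, a+b−1) on (0.71, 0.06) = 0.00
(~Q & S) | P = min(1, a+b) on (0.00, 0.64) = 0.64
(S | (S | Q)) & ((~Q & S) | P) = max(0, a+b−1) on (0.41, 0.64) = 0.05

0.05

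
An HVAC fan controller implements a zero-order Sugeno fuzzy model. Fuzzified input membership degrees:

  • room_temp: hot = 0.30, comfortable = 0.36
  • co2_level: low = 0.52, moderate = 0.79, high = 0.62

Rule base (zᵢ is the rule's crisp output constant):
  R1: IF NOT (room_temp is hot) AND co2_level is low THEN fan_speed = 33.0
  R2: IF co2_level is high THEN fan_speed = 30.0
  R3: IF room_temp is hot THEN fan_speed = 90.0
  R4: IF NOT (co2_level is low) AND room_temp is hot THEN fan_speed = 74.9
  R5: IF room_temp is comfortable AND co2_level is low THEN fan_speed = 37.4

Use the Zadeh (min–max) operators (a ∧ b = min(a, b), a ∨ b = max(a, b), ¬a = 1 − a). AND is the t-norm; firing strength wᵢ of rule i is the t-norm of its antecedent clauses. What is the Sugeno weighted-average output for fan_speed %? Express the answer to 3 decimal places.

46.997

R1 (z=33.0): ¬hot=1−0.30=0.70, low=0.52; AND[min(a, b)] → w = 0.52
R2 (z=30.0): high=0.62 → w = 0.62
R3 (z=90.0): hot=0.30 → w = 0.30
R4 (z=74.9): ¬low=1−0.52=0.48, hot=0.30; AND[min(a, b)] → w = 0.30
R5 (z=37.4): comfortable=0.36, low=0.52; AND[min(a, b)] → w = 0.36
Weighted average = (0.52·33.0 + 0.62·30.0 + 0.30·90.0 + 0.30·74.9 + 0.36·37.4) / (0.52 + 0.62 + 0.30 + 0.30 + 0.36)
  = 98.6940 / 2.1000 = 46.997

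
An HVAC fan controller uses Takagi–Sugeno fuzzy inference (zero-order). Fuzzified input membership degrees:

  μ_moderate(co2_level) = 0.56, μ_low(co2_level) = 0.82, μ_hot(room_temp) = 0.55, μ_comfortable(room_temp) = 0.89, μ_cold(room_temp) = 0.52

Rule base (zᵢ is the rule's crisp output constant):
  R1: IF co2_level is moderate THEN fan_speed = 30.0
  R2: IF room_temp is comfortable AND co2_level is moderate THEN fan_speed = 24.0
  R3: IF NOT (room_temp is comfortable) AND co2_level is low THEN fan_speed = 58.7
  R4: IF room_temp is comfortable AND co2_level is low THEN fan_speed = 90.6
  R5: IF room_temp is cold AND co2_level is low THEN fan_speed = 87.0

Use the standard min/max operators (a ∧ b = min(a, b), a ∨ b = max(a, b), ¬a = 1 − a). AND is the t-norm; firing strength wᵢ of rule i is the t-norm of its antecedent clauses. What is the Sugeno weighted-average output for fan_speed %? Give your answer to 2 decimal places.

60.79

R1 (z=30.0): moderate=0.56 → w = 0.56
R2 (z=24.0): comfortable=0.89, moderate=0.56; AND[min(a, b)] → w = 0.56
R3 (z=58.7): ¬comfortable=1−0.89=0.11, low=0.82; AND[min(a, b)] → w = 0.11
R4 (z=90.6): comfortable=0.89, low=0.82; AND[min(a, b)] → w = 0.82
R5 (z=87.0): cold=0.52, low=0.82; AND[min(a, b)] → w = 0.52
Weighted average = (0.56·30.0 + 0.56·24.0 + 0.11·58.7 + 0.82·90.6 + 0.52·87.0) / (0.56 + 0.56 + 0.11 + 0.82 + 0.52)
  = 156.2290 / 2.5700 = 60.79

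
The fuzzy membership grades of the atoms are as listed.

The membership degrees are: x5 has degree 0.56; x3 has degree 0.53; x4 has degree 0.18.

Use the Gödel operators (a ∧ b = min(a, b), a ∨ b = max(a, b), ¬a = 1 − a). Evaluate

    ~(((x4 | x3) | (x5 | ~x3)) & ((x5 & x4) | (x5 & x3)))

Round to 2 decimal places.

x4 | x3 = max(a, b) on (0.18, 0.53) = 0.53
~x3 = 1 − 0.53 = 0.47
x5 | ~x3 = max(a, b) on (0.56, 0.47) = 0.56
(x4 | x3) | (x5 | ~x3) = max(a, b) on (0.53, 0.56) = 0.56
x5 & x4 = min(a, b) on (0.56, 0.18) = 0.18
x5 & x3 = min(a, b) on (0.56, 0.53) = 0.53
(x5 & x4) | (x5 & x3) = max(a, b) on (0.18, 0.53) = 0.53
((x4 | x3) | (x5 | ~x3)) & ((x5 & x4) | (x5 & x3)) = min(a, b) on (0.56, 0.53) = 0.53
~(((x4 | x3) | (x5 | ~x3)) & ((x5 & x4) | (x5 & x3))) = 1 − 0.53 = 0.47

0.47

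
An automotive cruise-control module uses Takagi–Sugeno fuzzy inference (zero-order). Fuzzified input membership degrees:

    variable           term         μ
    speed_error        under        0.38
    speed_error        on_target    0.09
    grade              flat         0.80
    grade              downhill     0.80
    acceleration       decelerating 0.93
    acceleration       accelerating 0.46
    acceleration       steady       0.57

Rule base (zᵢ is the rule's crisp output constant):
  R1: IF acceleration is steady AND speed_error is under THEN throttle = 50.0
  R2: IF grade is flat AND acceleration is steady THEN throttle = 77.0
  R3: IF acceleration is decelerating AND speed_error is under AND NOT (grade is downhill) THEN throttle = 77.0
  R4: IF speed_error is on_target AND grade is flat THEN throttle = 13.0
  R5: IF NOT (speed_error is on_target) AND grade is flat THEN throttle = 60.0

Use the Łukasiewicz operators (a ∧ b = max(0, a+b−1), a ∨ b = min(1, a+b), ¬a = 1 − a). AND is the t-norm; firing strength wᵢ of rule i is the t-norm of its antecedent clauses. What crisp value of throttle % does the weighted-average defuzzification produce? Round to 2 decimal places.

R1 (z=50.0): steady=0.57, under=0.38; AND[max(0, a+b−1)] → w = 0.00
R2 (z=77.0): flat=0.80, steady=0.57; AND[max(0, a+b−1)] → w = 0.37
R3 (z=77.0): decelerating=0.93, under=0.38, ¬downhill=1−0.80=0.20; AND[max(0, a+b−1)] → w = 0.00
R4 (z=13.0): on_target=0.09, flat=0.80; AND[max(0, a+b−1)] → w = 0.00
R5 (z=60.0): ¬on_target=1−0.09=0.91, flat=0.80; AND[max(0, a+b−1)] → w = 0.71
Weighted average = (0.00·50.0 + 0.37·77.0 + 0.00·77.0 + 0.00·13.0 + 0.71·60.0) / (0.00 + 0.37 + 0.00 + 0.00 + 0.71)
  = 71.0900 / 1.0800 = 65.82

65.82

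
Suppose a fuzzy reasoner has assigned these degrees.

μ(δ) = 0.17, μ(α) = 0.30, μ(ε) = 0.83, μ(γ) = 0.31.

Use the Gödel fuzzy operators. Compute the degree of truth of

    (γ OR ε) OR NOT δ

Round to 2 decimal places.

γ OR ε = max(a, b) on (0.31, 0.83) = 0.83
NOT δ = 1 − 0.17 = 0.83
(γ OR ε) OR NOT δ = max(a, b) on (0.83, 0.83) = 0.83

0.83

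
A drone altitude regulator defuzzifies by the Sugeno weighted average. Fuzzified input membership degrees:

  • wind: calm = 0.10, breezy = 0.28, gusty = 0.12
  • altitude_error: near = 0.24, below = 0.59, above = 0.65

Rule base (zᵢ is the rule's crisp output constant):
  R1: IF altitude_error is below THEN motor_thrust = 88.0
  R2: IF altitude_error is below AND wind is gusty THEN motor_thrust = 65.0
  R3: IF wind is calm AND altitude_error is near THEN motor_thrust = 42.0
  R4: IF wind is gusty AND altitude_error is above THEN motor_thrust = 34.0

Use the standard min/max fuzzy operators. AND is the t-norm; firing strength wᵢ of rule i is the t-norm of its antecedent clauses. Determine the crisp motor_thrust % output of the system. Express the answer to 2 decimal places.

73.12

R1 (z=88.0): below=0.59 → w = 0.59
R2 (z=65.0): below=0.59, gusty=0.12; AND[min(a, b)] → w = 0.12
R3 (z=42.0): calm=0.10, near=0.24; AND[min(a, b)] → w = 0.10
R4 (z=34.0): gusty=0.12, above=0.65; AND[min(a, b)] → w = 0.12
Weighted average = (0.59·88.0 + 0.12·65.0 + 0.10·42.0 + 0.12·34.0) / (0.59 + 0.12 + 0.10 + 0.12)
  = 68.0000 / 0.9300 = 73.12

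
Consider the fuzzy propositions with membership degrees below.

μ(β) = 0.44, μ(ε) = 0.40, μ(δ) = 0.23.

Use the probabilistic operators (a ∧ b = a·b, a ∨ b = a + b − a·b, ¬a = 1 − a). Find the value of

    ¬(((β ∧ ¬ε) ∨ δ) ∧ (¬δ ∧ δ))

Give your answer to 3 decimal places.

0.923

¬ε = 1 − 0.4000 = 0.6000
β ∧ ¬ε = a·b on (0.4400, 0.6000) = 0.2640
(β ∧ ¬ε) ∨ δ = a + b − a·b on (0.2640, 0.2300) = 0.4333
¬δ = 1 − 0.2300 = 0.7700
¬δ ∧ δ = a·b on (0.7700, 0.2300) = 0.1771
((β ∧ ¬ε) ∨ δ) ∧ (¬δ ∧ δ) = a·b on (0.4333, 0.1771) = 0.0767
¬(((β ∧ ¬ε) ∨ δ) ∧ (¬δ ∧ δ)) = 1 − 0.0767 = 0.9233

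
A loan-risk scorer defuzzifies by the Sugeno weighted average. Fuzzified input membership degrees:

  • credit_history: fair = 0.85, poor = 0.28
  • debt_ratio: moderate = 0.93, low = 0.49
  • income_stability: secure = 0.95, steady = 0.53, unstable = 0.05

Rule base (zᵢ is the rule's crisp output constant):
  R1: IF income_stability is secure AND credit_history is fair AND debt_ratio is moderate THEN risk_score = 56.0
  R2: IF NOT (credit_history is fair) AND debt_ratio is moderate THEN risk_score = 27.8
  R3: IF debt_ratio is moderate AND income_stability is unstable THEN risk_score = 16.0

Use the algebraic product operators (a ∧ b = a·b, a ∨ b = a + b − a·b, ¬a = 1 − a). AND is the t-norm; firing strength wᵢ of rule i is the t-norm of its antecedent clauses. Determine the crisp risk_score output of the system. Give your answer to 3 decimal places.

49.816

R1 (z=56.0): secure=0.95, fair=0.85, moderate=0.93; AND[a·b] → w = 0.7510
R2 (z=27.8): ¬fair=1−0.85=0.15, moderate=0.93; AND[a·b] → w = 0.1395
R3 (z=16.0): moderate=0.93, unstable=0.05; AND[a·b] → w = 0.0465
Weighted average = (0.7510·56.0 + 0.1395·27.8 + 0.0465·16.0) / (0.7510 + 0.1395 + 0.0465)
  = 46.6767 / 0.9370 = 49.816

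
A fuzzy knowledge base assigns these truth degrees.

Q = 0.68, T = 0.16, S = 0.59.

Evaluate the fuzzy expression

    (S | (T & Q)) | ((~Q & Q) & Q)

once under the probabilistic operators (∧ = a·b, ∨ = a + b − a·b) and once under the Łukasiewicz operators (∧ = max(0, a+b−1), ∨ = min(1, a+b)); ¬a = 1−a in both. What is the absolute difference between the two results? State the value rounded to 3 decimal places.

Under probabilistic:
  T & Q = a·b on (0.1600, 0.6800) = 0.1088
  S | (T & Q) = a + b − a·b on (0.5900, 0.1088) = 0.6346
  ~Q = 1 − 0.6800 = 0.3200
  ~Q & Q = a·b on (0.3200, 0.6800) = 0.2176
  (~Q & Q) & Q = a·b on (0.2176, 0.6800) = 0.1480
  (S | (T & Q)) | ((~Q & Q) & Q) = a + b − a·b on (0.6346, 0.1480) = 0.6887
  → value = 0.6887
Under Łukasiewicz:
  T & Q = max(0, a+b−1) on (0.16, 0.68) = 0.00
  S | (T & Q) = min(1, a+b) on (0.59, 0.00) = 0.59
  ~Q = 1 − 0.68 = 0.32
  ~Q & Q = max(0, a+b−1) on (0.32, 0.68) = 0.00
  (~Q & Q) & Q = max(0, a+b−1) on (0.00, 0.68) = 0.00
  (S | (T & Q)) | ((~Q & Q) & Q) = min(1, a+b) on (0.59, 0.00) = 0.59
  → value = 0.5900
|0.6887 − 0.5900| = 0.099

0.099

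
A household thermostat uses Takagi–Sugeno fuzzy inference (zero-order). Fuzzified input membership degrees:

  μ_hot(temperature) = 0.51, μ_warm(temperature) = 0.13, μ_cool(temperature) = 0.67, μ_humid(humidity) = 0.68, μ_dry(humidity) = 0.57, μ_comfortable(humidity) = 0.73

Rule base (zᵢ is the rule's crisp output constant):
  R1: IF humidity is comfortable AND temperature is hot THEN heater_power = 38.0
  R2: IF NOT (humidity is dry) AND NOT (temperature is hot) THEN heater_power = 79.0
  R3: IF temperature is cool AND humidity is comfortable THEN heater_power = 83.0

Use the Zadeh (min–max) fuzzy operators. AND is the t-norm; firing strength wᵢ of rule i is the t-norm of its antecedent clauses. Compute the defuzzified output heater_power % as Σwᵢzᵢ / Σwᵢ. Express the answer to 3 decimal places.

R1 (z=38.0): comfortable=0.73, hot=0.51; AND[min(a, b)] → w = 0.51
R2 (z=79.0): ¬dry=1−0.57=0.43, ¬hot=1−0.51=0.49; AND[min(a, b)] → w = 0.43
R3 (z=83.0): cool=0.67, comfortable=0.73; AND[min(a, b)] → w = 0.67
Weighted average = (0.51·38.0 + 0.43·79.0 + 0.67·83.0) / (0.51 + 0.43 + 0.67)
  = 108.9600 / 1.6100 = 67.677

67.677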